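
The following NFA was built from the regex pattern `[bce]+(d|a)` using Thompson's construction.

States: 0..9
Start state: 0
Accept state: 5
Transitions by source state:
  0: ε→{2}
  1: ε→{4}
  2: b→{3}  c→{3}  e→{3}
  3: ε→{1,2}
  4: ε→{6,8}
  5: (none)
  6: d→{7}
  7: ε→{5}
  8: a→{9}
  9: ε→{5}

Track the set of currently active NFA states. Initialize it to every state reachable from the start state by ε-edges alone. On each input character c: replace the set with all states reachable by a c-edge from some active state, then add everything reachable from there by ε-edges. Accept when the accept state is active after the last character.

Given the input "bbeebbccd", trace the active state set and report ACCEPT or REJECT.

start: ε-closure({0}) = {0,2}
'b' @ 1: {1,2,3,4,6,8}
'b' @ 2: {1,2,3,4,6,8}
'e' @ 3: {1,2,3,4,6,8}
'e' @ 4: {1,2,3,4,6,8}
'b' @ 5: {1,2,3,4,6,8}
'b' @ 6: {1,2,3,4,6,8}
'c' @ 7: {1,2,3,4,6,8}
'c' @ 8: {1,2,3,4,6,8}
'd' @ 9: {5,7}  (accept∈set)
end set {5,7} — state 5 in

Answer: ACCEPT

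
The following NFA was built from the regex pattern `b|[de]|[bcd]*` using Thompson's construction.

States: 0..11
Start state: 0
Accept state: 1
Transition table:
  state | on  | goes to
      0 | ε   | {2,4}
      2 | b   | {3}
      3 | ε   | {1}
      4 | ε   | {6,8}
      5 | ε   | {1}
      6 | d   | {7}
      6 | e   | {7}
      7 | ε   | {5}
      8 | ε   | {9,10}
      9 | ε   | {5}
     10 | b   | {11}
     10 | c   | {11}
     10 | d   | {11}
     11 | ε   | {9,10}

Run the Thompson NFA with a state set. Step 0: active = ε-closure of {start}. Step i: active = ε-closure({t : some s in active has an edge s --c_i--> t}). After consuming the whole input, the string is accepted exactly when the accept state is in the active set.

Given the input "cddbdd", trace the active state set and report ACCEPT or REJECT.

Answer: ACCEPT

Derivation:
start: ε-closure({0}) = {0,1,2,4,5,6,8,9,10}
'c' @ 1: {1,5,9,10,11}  ✓accept
'd' @ 2: {1,5,9,10,11}  ✓accept
'd' @ 3: {1,5,9,10,11}  ✓accept
'b' @ 4: {1,5,9,10,11}  ✓accept
'd' @ 5: {1,5,9,10,11}  ✓accept
'd' @ 6: {1,5,9,10,11}  ✓accept
after full input: {1,5,9,10,11}  (accept=1 in)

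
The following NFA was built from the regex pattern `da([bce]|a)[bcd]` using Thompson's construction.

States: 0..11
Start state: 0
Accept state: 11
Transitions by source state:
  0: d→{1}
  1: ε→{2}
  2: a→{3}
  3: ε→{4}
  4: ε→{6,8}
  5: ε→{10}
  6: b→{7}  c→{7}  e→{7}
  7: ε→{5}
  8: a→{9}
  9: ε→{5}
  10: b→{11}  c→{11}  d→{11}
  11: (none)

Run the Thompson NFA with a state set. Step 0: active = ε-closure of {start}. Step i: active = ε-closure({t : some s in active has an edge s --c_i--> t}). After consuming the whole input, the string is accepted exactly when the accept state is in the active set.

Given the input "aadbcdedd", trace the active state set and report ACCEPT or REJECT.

Answer: REJECT

Trace:
start: ε-closure({0}) = {0}
'a' @ 1: {}  — no active states
rest 'adbcdedd' ignored (set empty)
end set {} — state 11 not in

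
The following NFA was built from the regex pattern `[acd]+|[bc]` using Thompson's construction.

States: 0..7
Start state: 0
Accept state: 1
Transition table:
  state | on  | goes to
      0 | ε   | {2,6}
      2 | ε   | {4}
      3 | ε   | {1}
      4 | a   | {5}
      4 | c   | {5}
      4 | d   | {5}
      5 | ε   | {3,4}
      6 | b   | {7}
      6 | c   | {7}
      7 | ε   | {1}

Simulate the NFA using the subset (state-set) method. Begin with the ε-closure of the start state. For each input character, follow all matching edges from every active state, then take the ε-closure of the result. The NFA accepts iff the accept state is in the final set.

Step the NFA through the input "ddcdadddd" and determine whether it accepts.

Answer: ACCEPT

Trace:
initial (ε-close {0}): {0,2,4,6}
'd' @ 1: {1,3,4,5}  (accept∈set)
'd' @ 2: {1,3,4,5}  (accept∈set)
'c' @ 3: {1,3,4,5}  (accept∈set)
'd' @ 4: {1,3,4,5}  (accept∈set)
'a' @ 5: {1,3,4,5}  (accept∈set)
'd' @ 6: {1,3,4,5}  (accept∈set)
'd' @ 7: {1,3,4,5}  (accept∈set)
'd' @ 8: {1,3,4,5}  (accept∈set)
'd' @ 9: {1,3,4,5}  (accept∈set)
after full input: {1,3,4,5}  (accept=1 in)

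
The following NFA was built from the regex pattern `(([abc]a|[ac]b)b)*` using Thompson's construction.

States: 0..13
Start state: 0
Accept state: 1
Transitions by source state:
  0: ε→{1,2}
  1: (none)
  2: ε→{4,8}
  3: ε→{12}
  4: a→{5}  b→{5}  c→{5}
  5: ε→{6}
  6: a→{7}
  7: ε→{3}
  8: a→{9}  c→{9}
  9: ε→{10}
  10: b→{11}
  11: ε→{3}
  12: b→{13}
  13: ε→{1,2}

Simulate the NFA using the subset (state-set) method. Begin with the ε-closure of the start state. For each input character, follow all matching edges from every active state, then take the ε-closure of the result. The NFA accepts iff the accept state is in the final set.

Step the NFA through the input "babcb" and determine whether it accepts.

start: ε-closure({0}) = {0,1,2,4,8}
'b' @ 1: {5,6}
'a' @ 2: {3,7,12}
'b' @ 3: {1,2,4,8,13}  ✓accept
'c' @ 4: {5,6,9,10}
'b' @ 5: {3,11,12}
final: {3,11,12}; accept 1 not in set

Answer: REJECT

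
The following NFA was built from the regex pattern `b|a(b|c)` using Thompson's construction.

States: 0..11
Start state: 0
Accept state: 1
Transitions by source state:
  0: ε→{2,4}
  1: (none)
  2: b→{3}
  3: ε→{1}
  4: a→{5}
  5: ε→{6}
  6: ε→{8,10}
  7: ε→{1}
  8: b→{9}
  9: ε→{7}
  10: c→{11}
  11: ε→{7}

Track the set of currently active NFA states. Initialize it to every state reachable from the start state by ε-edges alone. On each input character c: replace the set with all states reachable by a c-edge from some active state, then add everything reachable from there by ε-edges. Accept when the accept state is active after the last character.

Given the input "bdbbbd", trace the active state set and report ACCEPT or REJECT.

initial (ε-close {0}): {0,2,4}
'b' @ 1: {1,3}  [accepting]
'd' @ 2: {}  — no active states
rest 'bbbd' ignored (set empty)
final: {}; accept 1 not in set

Answer: REJECT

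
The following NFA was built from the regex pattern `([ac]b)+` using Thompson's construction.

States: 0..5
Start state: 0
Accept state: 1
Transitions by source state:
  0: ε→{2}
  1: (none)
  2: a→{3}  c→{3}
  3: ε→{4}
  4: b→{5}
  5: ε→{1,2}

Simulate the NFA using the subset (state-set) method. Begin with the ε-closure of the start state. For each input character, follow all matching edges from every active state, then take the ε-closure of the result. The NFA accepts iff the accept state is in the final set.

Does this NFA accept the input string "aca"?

initial (ε-close {0}): {0,2}
'a' @ 1: {3,4}
'c' @ 2: {}  — no active states
rest 'a' ignored (set empty)
after full input: {}  (accept=1 not in)

Answer: REJECT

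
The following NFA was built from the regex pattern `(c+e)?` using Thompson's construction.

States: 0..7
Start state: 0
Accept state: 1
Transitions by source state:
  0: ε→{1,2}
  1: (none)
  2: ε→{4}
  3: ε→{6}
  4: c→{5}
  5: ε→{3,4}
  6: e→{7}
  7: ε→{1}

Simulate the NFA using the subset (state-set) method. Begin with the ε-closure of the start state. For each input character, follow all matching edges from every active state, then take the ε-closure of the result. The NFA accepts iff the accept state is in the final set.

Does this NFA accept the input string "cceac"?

start: ε-closure({0}) = {0,1,2,4}
'c' @ 1: {3,4,5,6}
'c' @ 2: {3,4,5,6}
'e' @ 3: {1,7}  ✓accept
'a' @ 4: {}  — dead — no transitions
rest 'c' ignored (set empty)
final: {}; accept 1 not in set

Answer: REJECT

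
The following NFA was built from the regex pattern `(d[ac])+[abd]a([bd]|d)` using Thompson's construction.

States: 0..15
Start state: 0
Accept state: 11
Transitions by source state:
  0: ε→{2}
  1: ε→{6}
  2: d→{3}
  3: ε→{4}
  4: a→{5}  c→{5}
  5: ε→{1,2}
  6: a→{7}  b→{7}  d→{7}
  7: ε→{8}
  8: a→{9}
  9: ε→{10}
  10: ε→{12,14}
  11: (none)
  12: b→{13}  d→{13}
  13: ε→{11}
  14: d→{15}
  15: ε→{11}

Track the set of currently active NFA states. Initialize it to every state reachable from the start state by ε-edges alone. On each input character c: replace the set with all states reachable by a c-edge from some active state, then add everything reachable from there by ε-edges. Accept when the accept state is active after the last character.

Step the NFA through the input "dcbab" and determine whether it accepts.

Answer: ACCEPT

Steps:
S₀ = ε-closure({0}) = {0,2}
'd' @ 1: {3,4}
'c' @ 2: {1,2,5,6}
'b' @ 3: {7,8}
'a' @ 4: {9,10,12,14}
'b' @ 5: {11,13}  [accepting]
final: {11,13}; accept 11 in set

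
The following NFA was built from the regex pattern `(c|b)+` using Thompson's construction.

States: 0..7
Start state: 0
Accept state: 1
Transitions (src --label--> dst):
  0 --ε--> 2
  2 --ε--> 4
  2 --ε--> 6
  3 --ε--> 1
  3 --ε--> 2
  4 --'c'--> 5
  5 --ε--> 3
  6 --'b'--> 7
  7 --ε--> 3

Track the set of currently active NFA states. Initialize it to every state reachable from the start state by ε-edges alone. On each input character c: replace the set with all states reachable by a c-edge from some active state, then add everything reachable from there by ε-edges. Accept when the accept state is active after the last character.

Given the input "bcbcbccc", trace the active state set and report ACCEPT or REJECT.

S₀ = ε-closure({0}) = {0,2,4,6}
'b' @ 1: {1,2,3,4,6,7}  ✓accept
'c' @ 2: {1,2,3,4,5,6}  ✓accept
'b' @ 3: {1,2,3,4,6,7}  ✓accept
'c' @ 4: {1,2,3,4,5,6}  ✓accept
'b' @ 5: {1,2,3,4,6,7}  ✓accept
'c' @ 6: {1,2,3,4,5,6}  ✓accept
'c' @ 7: {1,2,3,4,5,6}  ✓accept
'c' @ 8: {1,2,3,4,5,6}  ✓accept
final: {1,2,3,4,5,6}; accept 1 in set

Answer: ACCEPT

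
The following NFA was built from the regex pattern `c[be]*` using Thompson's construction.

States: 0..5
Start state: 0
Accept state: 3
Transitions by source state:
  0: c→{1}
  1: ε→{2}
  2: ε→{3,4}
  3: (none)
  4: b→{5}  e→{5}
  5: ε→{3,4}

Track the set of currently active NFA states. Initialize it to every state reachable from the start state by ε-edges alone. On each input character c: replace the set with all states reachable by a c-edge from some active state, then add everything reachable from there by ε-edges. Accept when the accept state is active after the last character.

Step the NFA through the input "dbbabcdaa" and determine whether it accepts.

Answer: REJECT

Derivation:
S₀ = ε-closure({0}) = {0}
'd' @ 1: {}  — dead — no transitions
rest 'bbabcdaa' ignored (set empty)
after full input: {}  (accept=3 not in)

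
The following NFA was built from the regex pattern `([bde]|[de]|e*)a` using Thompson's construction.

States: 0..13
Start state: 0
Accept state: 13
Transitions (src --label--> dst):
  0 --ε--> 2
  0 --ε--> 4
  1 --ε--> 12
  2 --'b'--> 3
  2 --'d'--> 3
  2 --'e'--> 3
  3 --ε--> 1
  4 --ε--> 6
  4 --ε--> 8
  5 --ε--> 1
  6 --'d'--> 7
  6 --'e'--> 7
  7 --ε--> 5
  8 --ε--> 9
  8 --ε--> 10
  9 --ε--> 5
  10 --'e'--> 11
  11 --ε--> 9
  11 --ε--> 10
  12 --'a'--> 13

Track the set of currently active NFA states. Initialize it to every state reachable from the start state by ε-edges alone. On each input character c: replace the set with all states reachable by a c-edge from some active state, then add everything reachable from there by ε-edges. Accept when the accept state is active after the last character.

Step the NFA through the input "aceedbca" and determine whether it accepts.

start: ε-closure({0}) = {0,1,2,4,5,6,8,9,10,12}
'a' @ 1: {13}  (accept∈set)
'c' @ 2: {}  — state set empty
rest 'eedbca' ignored (set empty)
final: {}; accept 13 not in set

Answer: REJECT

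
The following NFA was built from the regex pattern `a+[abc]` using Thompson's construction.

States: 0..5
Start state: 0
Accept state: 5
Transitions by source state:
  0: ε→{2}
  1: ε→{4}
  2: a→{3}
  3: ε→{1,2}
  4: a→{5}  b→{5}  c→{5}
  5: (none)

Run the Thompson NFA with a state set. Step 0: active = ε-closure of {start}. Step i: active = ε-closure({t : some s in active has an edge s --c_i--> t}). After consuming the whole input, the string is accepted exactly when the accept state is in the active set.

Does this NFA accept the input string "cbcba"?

Answer: REJECT

Trace:
start: ε-closure({0}) = {0,2}
'c' @ 1: {}  — state set empty
rest 'bcba' ignored (set empty)
after full input: {}  (accept=5 not in)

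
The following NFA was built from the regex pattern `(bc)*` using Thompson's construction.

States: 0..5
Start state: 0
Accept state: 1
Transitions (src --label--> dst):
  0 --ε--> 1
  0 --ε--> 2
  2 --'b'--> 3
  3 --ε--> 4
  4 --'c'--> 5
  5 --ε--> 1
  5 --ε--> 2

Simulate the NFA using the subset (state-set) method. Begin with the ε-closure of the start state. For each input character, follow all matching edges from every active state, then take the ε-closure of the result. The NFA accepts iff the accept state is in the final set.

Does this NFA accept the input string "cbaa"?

Answer: REJECT

Steps:
S₀ = ε-closure({0}) = {0,1,2}
'c' @ 1: {}  — state set empty
rest 'baa' ignored (set empty)
end set {} — state 1 not in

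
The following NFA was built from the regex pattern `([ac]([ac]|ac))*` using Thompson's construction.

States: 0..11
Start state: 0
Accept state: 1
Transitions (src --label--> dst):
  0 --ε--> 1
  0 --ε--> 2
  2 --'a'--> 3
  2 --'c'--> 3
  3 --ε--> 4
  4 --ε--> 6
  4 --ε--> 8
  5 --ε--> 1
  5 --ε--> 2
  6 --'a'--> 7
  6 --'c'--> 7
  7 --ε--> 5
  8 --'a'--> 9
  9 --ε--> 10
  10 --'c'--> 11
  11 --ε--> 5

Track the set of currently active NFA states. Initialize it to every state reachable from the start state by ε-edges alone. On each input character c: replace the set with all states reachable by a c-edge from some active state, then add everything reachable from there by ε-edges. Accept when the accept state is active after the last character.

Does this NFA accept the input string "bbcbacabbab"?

Answer: REJECT

Derivation:
initial (ε-close {0}): {0,1,2}
'b' @ 1: {}  — dead — no transitions
rest 'bcbacabbab' ignored (set empty)
final: {}; accept 1 not in set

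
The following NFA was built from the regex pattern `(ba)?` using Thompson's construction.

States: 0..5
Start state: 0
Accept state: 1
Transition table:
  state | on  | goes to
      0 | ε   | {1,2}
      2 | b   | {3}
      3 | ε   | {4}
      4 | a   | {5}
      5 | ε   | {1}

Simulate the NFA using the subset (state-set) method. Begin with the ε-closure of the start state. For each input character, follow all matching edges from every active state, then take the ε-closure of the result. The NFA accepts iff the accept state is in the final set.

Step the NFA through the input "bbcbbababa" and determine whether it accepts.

Answer: REJECT

Trace:
start: ε-closure({0}) = {0,1,2}
'b' @ 1: {3,4}
'b' @ 2: {}  — state set empty
rest 'cbbababa' ignored (set empty)
after full input: {}  (accept=1 not in)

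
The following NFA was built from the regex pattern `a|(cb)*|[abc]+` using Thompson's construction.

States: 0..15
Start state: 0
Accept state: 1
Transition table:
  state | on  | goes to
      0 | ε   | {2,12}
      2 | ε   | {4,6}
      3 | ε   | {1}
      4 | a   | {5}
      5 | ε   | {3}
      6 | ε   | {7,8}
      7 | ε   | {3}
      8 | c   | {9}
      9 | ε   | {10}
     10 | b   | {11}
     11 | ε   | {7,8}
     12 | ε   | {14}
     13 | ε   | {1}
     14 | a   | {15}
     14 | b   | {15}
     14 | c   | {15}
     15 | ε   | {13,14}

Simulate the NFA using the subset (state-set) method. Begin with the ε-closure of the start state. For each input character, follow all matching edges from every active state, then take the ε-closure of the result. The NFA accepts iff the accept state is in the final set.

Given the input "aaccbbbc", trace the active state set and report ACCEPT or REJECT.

S₀ = ε-closure({0}) = {0,1,2,3,4,6,7,8,12,14}
'a' @ 1: {1,3,5,13,14,15}  ✓accept
'a' @ 2: {1,13,14,15}  ✓accept
'c' @ 3: {1,13,14,15}  ✓accept
'c' @ 4: {1,13,14,15}  ✓accept
'b' @ 5: {1,13,14,15}  ✓accept
'b' @ 6: {1,13,14,15}  ✓accept
'b' @ 7: {1,13,14,15}  ✓accept
'c' @ 8: {1,13,14,15}  ✓accept
final: {1,13,14,15}; accept 1 in set

Answer: ACCEPT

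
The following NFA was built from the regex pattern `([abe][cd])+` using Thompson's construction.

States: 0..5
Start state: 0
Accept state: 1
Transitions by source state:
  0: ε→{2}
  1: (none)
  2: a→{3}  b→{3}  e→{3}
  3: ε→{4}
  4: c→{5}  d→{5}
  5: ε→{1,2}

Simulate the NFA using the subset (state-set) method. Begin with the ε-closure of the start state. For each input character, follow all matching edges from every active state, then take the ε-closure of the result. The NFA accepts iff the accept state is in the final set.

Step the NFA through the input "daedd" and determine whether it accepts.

Answer: REJECT

Derivation:
initial (ε-close {0}): {0,2}
'd' @ 1: {}  — state set empty
rest 'aedd' ignored (set empty)
after full input: {}  (accept=1 not in)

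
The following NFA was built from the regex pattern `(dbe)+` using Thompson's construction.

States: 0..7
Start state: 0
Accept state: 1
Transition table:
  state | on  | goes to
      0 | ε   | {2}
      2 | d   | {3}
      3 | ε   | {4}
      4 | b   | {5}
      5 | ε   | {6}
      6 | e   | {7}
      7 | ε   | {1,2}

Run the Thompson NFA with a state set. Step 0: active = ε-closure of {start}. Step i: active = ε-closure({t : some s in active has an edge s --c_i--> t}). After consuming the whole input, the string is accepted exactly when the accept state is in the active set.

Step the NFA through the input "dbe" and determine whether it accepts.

start: ε-closure({0}) = {0,2}
'd' @ 1: {3,4}
'b' @ 2: {5,6}
'e' @ 3: {1,2,7}  (accept∈set)
after full input: {1,2,7}  (accept=1 in)

Answer: ACCEPT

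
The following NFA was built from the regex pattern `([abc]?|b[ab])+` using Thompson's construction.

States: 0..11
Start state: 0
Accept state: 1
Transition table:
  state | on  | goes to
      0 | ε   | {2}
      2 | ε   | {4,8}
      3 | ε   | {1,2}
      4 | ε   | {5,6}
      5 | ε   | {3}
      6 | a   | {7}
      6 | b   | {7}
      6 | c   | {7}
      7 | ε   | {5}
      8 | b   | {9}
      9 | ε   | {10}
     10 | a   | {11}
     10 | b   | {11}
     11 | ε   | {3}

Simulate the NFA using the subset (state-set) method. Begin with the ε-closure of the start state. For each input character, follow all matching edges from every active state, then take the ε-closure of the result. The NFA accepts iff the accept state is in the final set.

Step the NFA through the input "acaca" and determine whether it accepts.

start: ε-closure({0}) = {0,1,2,3,4,5,6,8}
'a' @ 1: {1,2,3,4,5,6,7,8}  (accept∈set)
'c' @ 2: {1,2,3,4,5,6,7,8}  (accept∈set)
'a' @ 3: {1,2,3,4,5,6,7,8}  (accept∈set)
'c' @ 4: {1,2,3,4,5,6,7,8}  (accept∈set)
'a' @ 5: {1,2,3,4,5,6,7,8}  (accept∈set)
final: {1,2,3,4,5,6,7,8}; accept 1 in set

Answer: ACCEPT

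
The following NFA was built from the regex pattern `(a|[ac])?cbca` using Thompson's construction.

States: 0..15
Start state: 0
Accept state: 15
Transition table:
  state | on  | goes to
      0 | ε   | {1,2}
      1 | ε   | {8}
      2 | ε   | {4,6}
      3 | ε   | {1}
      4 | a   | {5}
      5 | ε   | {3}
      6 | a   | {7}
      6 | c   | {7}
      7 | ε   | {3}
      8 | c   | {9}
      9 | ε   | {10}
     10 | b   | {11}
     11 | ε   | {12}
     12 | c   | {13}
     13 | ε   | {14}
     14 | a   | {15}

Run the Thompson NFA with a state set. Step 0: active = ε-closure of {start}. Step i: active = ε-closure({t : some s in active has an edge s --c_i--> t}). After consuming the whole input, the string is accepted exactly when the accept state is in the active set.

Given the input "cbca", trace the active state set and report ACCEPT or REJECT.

start: ε-closure({0}) = {0,1,2,4,6,8}
'c' @ 1: {1,3,7,8,9,10}
'b' @ 2: {11,12}
'c' @ 3: {13,14}
'a' @ 4: {15}  [accepting]
end set {15} — state 15 in

Answer: ACCEPT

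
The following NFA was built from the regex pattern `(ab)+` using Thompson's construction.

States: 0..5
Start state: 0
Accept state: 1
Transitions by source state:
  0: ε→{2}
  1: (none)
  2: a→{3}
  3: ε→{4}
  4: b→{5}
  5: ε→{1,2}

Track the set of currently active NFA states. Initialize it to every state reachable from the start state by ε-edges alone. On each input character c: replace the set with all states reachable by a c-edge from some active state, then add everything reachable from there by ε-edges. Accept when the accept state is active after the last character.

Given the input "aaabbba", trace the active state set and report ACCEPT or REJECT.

Answer: REJECT

Steps:
initial (ε-close {0}): {0,2}
'a' @ 1: {3,4}
'a' @ 2: {}  — state set empty
rest 'abbba' ignored (set empty)
after full input: {}  (accept=1 not in)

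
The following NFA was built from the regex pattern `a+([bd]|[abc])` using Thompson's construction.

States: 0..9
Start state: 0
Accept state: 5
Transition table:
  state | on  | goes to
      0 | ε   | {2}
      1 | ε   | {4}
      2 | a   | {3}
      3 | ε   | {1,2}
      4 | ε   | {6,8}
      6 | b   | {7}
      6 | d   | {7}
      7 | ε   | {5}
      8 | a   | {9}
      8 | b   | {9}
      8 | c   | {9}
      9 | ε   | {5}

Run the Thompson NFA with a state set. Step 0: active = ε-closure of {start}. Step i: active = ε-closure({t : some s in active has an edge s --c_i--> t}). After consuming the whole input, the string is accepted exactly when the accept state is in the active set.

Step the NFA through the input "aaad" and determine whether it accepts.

start: ε-closure({0}) = {0,2}
'a' @ 1: {1,2,3,4,6,8}
'a' @ 2: {1,2,3,4,5,6,8,9}  [accepting]
'a' @ 3: {1,2,3,4,5,6,8,9}  [accepting]
'd' @ 4: {5,7}  [accepting]
after full input: {5,7}  (accept=5 in)

Answer: ACCEPT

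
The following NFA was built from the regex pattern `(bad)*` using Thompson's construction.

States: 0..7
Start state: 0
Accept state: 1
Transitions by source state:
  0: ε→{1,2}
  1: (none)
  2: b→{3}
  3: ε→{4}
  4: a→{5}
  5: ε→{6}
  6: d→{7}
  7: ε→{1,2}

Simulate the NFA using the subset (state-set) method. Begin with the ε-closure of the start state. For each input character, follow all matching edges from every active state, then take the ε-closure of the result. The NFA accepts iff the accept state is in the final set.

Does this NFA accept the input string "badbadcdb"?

start: ε-closure({0}) = {0,1,2}
'b' @ 1: {3,4}
'a' @ 2: {5,6}
'd' @ 3: {1,2,7}  (accept∈set)
'b' @ 4: {3,4}
'a' @ 5: {5,6}
'd' @ 6: {1,2,7}  (accept∈set)
'c' @ 7: {}  — state set empty
rest 'db' ignored (set empty)
final: {}; accept 1 not in set

Answer: REJECT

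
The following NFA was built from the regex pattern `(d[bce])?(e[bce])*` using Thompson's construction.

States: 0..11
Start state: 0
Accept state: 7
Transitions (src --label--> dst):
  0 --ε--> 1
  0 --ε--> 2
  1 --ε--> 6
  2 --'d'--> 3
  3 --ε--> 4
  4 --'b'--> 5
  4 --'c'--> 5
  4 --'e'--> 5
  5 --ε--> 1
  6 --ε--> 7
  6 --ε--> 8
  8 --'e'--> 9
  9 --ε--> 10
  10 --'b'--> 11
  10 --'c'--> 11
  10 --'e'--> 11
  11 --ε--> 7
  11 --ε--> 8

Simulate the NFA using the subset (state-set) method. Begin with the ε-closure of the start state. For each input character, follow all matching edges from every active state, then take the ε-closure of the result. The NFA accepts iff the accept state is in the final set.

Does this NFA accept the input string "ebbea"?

start: ε-closure({0}) = {0,1,2,6,7,8}
'e' @ 1: {9,10}
'b' @ 2: {7,8,11}  ✓accept
'b' @ 3: {}  — state set empty
rest 'ea' ignored (set empty)
after full input: {}  (accept=7 not in)

Answer: REJECT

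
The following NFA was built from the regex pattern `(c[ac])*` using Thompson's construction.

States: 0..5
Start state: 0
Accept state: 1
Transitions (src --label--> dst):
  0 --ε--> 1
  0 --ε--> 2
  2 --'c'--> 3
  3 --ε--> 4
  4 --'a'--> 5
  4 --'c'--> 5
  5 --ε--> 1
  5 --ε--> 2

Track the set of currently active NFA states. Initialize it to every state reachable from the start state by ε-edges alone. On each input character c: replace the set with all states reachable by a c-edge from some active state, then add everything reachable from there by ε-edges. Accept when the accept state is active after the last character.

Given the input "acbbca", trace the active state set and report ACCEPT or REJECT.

Answer: REJECT

Steps:
initial (ε-close {0}): {0,1,2}
'a' @ 1: {}  — no active states
rest 'cbbca' ignored (set empty)
after full input: {}  (accept=1 not in)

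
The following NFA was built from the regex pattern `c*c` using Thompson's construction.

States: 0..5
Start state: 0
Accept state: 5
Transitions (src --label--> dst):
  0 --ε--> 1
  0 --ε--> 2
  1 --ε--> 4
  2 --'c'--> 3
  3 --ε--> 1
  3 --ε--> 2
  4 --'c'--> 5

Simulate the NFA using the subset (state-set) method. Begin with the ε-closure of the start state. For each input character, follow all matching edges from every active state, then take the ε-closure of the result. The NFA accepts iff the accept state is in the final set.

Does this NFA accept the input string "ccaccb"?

Answer: REJECT

Trace:
initial (ε-close {0}): {0,1,2,4}
'c' @ 1: {1,2,3,4,5}  [accepting]
'c' @ 2: {1,2,3,4,5}  [accepting]
'a' @ 3: {}  — state set empty
rest 'ccb' ignored (set empty)
final: {}; accept 5 not in set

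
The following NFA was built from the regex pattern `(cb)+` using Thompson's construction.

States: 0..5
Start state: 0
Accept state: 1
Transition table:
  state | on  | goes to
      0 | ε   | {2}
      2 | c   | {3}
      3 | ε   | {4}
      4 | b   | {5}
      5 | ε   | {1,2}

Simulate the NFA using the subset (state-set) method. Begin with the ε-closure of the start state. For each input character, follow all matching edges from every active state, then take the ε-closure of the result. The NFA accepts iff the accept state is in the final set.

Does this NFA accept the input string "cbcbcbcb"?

initial (ε-close {0}): {0,2}
'c' @ 1: {3,4}
'b' @ 2: {1,2,5}  ✓accept
'c' @ 3: {3,4}
'b' @ 4: {1,2,5}  ✓accept
'c' @ 5: {3,4}
'b' @ 6: {1,2,5}  ✓accept
'c' @ 7: {3,4}
'b' @ 8: {1,2,5}  ✓accept
final: {1,2,5}; accept 1 in set

Answer: ACCEPT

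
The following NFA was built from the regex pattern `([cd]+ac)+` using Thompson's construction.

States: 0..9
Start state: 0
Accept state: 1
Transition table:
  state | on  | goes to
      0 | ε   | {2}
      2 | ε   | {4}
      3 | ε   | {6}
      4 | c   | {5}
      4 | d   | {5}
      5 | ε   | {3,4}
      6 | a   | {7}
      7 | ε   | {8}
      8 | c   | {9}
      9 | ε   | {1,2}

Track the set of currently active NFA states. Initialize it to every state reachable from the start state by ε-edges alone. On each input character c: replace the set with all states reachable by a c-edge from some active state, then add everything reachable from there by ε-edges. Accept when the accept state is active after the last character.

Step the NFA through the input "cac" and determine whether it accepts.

Answer: ACCEPT

Derivation:
S₀ = ε-closure({0}) = {0,2,4}
'c' @ 1: {3,4,5,6}
'a' @ 2: {7,8}
'c' @ 3: {1,2,4,9}  ✓accept
after full input: {1,2,4,9}  (accept=1 in)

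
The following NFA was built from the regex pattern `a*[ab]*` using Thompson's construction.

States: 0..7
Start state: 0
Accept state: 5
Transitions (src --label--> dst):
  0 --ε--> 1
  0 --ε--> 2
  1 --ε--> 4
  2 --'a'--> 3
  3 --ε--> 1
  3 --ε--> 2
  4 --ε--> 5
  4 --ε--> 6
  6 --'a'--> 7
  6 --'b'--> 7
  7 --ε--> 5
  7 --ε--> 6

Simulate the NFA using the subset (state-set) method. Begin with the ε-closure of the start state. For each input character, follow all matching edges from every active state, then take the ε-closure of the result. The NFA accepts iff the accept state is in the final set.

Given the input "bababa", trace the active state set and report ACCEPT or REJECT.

initial (ε-close {0}): {0,1,2,4,5,6}
'b' @ 1: {5,6,7}  ✓accept
'a' @ 2: {5,6,7}  ✓accept
'b' @ 3: {5,6,7}  ✓accept
'a' @ 4: {5,6,7}  ✓accept
'b' @ 5: {5,6,7}  ✓accept
'a' @ 6: {5,6,7}  ✓accept
after full input: {5,6,7}  (accept=5 in)

Answer: ACCEPT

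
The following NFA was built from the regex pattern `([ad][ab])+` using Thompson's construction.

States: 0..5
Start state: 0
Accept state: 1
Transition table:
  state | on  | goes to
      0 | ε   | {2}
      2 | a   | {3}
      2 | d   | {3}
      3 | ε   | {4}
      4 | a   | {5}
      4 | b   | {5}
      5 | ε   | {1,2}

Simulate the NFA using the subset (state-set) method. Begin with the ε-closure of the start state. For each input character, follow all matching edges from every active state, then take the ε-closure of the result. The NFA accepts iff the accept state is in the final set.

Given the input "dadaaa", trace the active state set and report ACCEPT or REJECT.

Answer: ACCEPT

Steps:
start: ε-closure({0}) = {0,2}
'd' @ 1: {3,4}
'a' @ 2: {1,2,5}  [accepting]
'd' @ 3: {3,4}
'a' @ 4: {1,2,5}  [accepting]
'a' @ 5: {3,4}
'a' @ 6: {1,2,5}  [accepting]
after full input: {1,2,5}  (accept=1 in)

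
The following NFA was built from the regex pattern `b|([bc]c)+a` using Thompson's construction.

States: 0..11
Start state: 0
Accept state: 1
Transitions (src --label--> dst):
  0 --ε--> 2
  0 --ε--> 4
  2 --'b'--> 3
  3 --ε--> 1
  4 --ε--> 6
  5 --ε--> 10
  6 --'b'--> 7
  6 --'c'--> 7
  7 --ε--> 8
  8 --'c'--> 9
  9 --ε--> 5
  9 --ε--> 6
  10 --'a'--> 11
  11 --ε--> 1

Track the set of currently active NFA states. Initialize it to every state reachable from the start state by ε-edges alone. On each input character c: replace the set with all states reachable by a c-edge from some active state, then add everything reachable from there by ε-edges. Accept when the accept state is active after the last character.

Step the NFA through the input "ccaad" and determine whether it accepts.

Answer: REJECT

Steps:
start: ε-closure({0}) = {0,2,4,6}
'c' @ 1: {7,8}
'c' @ 2: {5,6,9,10}
'a' @ 3: {1,11}  (accept∈set)
'a' @ 4: {}  — no active states
rest 'd' ignored (set empty)
end set {} — state 1 not in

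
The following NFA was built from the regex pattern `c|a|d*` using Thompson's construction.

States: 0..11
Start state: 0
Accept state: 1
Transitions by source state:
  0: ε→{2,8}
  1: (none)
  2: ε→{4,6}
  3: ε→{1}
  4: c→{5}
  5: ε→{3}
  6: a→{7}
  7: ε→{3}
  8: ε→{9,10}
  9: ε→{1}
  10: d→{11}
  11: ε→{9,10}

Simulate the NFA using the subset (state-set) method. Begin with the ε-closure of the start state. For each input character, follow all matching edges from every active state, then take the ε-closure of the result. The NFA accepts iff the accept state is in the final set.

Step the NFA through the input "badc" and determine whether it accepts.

initial (ε-close {0}): {0,1,2,4,6,8,9,10}
'b' @ 1: {}  — dead — no transitions
rest 'adc' ignored (set empty)
end set {} — state 1 not in

Answer: REJECT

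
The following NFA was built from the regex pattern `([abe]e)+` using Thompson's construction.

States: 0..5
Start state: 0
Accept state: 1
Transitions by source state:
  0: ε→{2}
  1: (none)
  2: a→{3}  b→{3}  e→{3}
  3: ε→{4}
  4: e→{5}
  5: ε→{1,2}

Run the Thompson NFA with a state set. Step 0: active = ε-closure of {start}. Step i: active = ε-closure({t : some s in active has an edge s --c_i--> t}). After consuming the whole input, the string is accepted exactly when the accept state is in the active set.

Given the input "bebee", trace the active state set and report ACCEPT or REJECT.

S₀ = ε-closure({0}) = {0,2}
'b' @ 1: {3,4}
'e' @ 2: {1,2,5}  (accept∈set)
'b' @ 3: {3,4}
'e' @ 4: {1,2,5}  (accept∈set)
'e' @ 5: {3,4}
end set {3,4} — state 1 not in

Answer: REJECT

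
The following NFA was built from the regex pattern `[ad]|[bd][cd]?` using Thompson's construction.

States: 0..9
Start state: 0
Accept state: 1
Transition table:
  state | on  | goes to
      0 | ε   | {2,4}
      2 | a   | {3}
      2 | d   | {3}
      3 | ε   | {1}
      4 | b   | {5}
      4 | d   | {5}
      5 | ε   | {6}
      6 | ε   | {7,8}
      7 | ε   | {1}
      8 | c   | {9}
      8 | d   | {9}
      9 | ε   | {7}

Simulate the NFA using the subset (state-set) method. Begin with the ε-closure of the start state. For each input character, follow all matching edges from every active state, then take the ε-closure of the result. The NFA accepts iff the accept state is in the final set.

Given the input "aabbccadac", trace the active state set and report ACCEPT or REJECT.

initial (ε-close {0}): {0,2,4}
'a' @ 1: {1,3}  (accept∈set)
'a' @ 2: {}  — dead — no transitions
rest 'bbccadac' ignored (set empty)
final: {}; accept 1 not in set

Answer: REJECT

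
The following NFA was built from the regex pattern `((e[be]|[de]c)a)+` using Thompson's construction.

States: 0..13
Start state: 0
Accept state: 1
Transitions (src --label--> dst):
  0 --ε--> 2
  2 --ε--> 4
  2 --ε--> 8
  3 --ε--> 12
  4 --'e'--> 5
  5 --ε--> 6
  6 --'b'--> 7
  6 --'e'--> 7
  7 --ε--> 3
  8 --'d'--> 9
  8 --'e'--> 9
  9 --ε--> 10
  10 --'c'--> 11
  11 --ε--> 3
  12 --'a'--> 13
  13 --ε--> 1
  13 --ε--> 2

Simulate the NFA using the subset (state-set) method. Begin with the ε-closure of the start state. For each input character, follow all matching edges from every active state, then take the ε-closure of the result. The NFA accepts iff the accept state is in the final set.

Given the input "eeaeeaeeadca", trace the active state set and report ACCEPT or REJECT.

Answer: ACCEPT

Derivation:
initial (ε-close {0}): {0,2,4,8}
'e' @ 1: {5,6,9,10}
'e' @ 2: {3,7,12}
'a' @ 3: {1,2,4,8,13}  ✓accept
'e' @ 4: {5,6,9,10}
'e' @ 5: {3,7,12}
'a' @ 6: {1,2,4,8,13}  ✓accept
'e' @ 7: {5,6,9,10}
'e' @ 8: {3,7,12}
'a' @ 9: {1,2,4,8,13}  ✓accept
'd' @ 10: {9,10}
'c' @ 11: {3,11,12}
'a' @ 12: {1,2,4,8,13}  ✓accept
after full input: {1,2,4,8,13}  (accept=1 in)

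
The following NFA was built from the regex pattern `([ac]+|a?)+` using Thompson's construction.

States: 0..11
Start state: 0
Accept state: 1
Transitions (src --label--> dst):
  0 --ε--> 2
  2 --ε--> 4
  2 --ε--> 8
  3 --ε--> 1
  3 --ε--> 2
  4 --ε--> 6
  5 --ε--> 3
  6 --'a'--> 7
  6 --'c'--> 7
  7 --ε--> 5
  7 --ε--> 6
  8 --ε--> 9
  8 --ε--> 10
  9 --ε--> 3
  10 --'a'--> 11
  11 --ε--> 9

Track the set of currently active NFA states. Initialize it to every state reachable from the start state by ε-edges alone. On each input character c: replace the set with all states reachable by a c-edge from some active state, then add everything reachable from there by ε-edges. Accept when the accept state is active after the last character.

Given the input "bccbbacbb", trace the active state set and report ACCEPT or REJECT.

Answer: REJECT

Trace:
initial (ε-close {0}): {0,1,2,3,4,6,8,9,10}
'b' @ 1: {}  — no active states
rest 'ccbbacbb' ignored (set empty)
after full input: {}  (accept=1 not in)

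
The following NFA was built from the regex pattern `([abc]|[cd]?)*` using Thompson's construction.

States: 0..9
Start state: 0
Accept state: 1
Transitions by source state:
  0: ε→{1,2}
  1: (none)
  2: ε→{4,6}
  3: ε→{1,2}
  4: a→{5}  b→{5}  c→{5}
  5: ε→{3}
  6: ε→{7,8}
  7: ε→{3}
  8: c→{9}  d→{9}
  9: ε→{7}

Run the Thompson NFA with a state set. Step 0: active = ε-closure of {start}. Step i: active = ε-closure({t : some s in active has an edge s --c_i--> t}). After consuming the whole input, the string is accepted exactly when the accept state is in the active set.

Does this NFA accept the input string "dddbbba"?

Answer: ACCEPT

Derivation:
S₀ = ε-closure({0}) = {0,1,2,3,4,6,7,8}
'd' @ 1: {1,2,3,4,6,7,8,9}  [accepting]
'd' @ 2: {1,2,3,4,6,7,8,9}  [accepting]
'd' @ 3: {1,2,3,4,6,7,8,9}  [accepting]
'b' @ 4: {1,2,3,4,5,6,7,8}  [accepting]
'b' @ 5: {1,2,3,4,5,6,7,8}  [accepting]
'b' @ 6: {1,2,3,4,5,6,7,8}  [accepting]
'a' @ 7: {1,2,3,4,5,6,7,8}  [accepting]
after full input: {1,2,3,4,5,6,7,8}  (accept=1 in)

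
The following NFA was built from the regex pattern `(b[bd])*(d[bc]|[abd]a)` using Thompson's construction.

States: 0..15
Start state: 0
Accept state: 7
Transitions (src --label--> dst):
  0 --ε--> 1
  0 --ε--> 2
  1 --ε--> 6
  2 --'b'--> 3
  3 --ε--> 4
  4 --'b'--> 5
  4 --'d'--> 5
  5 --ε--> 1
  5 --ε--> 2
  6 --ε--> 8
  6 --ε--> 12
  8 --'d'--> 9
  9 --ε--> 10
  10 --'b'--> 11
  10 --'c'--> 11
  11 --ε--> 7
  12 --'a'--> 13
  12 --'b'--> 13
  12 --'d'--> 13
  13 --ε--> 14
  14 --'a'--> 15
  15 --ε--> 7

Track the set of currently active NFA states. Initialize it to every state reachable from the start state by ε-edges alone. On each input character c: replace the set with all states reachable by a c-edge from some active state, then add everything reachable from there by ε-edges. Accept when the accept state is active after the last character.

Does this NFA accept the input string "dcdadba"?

initial (ε-close {0}): {0,1,2,6,8,12}
'd' @ 1: {9,10,13,14}
'c' @ 2: {7,11}  ✓accept
'd' @ 3: {}  — no active states
rest 'adba' ignored (set empty)
end set {} — state 7 not in

Answer: REJECT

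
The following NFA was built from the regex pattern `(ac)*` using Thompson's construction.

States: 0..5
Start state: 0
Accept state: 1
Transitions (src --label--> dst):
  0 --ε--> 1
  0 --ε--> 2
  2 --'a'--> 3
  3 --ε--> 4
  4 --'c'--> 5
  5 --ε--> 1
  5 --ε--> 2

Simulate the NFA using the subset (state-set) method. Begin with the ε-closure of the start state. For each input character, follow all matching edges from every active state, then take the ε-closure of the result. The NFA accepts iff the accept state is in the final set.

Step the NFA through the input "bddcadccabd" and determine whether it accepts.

Answer: REJECT

Trace:
initial (ε-close {0}): {0,1,2}
'b' @ 1: {}  — state set empty
rest 'ddcadccabd' ignored (set empty)
final: {}; accept 1 not in set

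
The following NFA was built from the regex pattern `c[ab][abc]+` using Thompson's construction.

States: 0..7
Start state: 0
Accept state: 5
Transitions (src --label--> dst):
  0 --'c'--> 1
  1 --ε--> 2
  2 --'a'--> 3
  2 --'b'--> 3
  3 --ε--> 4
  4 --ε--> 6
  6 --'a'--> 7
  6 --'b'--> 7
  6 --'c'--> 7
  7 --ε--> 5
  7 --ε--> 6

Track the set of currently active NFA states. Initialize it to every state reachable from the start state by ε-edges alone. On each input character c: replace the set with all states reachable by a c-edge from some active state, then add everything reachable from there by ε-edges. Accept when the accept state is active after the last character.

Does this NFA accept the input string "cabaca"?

Answer: ACCEPT

Steps:
S₀ = ε-closure({0}) = {0}
'c' @ 1: {1,2}
'a' @ 2: {3,4,6}
'b' @ 3: {5,6,7}  [accepting]
'a' @ 4: {5,6,7}  [accepting]
'c' @ 5: {5,6,7}  [accepting]
'a' @ 6: {5,6,7}  [accepting]
after full input: {5,6,7}  (accept=5 in)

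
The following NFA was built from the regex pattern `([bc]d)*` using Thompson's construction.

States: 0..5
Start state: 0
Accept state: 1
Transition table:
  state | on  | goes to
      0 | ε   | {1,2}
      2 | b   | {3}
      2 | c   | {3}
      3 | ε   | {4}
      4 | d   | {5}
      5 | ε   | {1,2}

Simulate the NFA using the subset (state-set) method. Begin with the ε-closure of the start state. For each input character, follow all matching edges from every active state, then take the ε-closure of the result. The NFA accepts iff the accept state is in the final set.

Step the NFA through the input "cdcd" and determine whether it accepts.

Answer: ACCEPT

Trace:
start: ε-closure({0}) = {0,1,2}
'c' @ 1: {3,4}
'd' @ 2: {1,2,5}  (accept∈set)
'c' @ 3: {3,4}
'd' @ 4: {1,2,5}  (accept∈set)
final: {1,2,5}; accept 1 in set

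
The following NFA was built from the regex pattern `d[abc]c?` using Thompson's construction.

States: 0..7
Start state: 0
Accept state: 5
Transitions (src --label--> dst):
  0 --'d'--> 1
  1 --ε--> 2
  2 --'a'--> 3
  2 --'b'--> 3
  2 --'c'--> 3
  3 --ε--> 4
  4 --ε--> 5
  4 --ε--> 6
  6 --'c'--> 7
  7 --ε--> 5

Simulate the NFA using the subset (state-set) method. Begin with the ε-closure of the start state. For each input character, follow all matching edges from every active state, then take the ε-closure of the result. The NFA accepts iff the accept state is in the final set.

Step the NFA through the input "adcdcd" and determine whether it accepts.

initial (ε-close {0}): {0}
'a' @ 1: {}  — no active states
rest 'dcdcd' ignored (set empty)
final: {}; accept 5 not in set

Answer: REJECT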